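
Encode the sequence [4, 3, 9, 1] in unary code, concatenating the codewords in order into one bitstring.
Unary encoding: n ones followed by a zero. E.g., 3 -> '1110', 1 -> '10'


Encode each number as n ones followed by a terminating 0:
  4 -> 11110 (5 bits)
  3 -> 1110 (4 bits)
  9 -> 1111111110 (10 bits)
  1 -> 10 (2 bits)
Total length = 5 + 4 + 10 + 2 = 21 bits.

Unary([4, 3, 9, 1]) = 111101110111111111010 (21 bits)


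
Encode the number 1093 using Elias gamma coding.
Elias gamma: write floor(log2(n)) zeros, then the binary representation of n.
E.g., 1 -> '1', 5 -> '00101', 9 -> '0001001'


num_bits = floor(log2(1093)) + 1 = 11
leading_zeros = num_bits - 1 = 10
binary(1093) = 10001000101

Elias gamma(1093) = '0000000000' + '10001000101' = 000000000010001000101 (21 bits)


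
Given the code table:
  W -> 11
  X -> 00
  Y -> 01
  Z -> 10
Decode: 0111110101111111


Decoding:
01 -> Y
11 -> W
11 -> W
01 -> Y
01 -> Y
11 -> W
11 -> W
11 -> W


Result: YWWYYWWW


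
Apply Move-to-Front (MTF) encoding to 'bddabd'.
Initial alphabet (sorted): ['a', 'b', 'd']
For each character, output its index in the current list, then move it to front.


MTF encoding:
'b': index 1 in ['a', 'b', 'd'] -> ['b', 'a', 'd']
'd': index 2 in ['b', 'a', 'd'] -> ['d', 'b', 'a']
'd': index 0 in ['d', 'b', 'a'] -> ['d', 'b', 'a']
'a': index 2 in ['d', 'b', 'a'] -> ['a', 'd', 'b']
'b': index 2 in ['a', 'd', 'b'] -> ['b', 'a', 'd']
'd': index 2 in ['b', 'a', 'd'] -> ['d', 'b', 'a']


Output: [1, 2, 0, 2, 2, 2]


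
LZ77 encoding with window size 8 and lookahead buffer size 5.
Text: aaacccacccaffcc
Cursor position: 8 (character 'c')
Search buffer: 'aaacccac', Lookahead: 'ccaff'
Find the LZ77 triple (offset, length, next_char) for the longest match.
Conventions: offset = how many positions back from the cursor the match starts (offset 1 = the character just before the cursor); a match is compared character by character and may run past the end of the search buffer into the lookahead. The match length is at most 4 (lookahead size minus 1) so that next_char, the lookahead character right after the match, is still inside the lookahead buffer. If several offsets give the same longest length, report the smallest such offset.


Try each offset into the search buffer:
  offset=1 (pos 7, char 'c'): match length 2
  offset=2 (pos 6, char 'a'): match length 0
  offset=3 (pos 5, char 'c'): match length 1
  offset=4 (pos 4, char 'c'): match length 3
  offset=5 (pos 3, char 'c'): match length 2
  offset=6 (pos 2, char 'a'): match length 0
  offset=7 (pos 1, char 'a'): match length 0
  offset=8 (pos 0, char 'a'): match length 0
Longest match has length 3 at offset 4.
next_char = character at position 8 + 3 = 11 -> 'f'

Best match: offset=4, length=3 (matching 'cca' starting at position 4)
LZ77 triple: (4, 3, 'f')


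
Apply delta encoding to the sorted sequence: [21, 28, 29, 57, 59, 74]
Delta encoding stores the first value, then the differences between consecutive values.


First value: 21
Deltas:
  28 - 21 = 7
  29 - 28 = 1
  57 - 29 = 28
  59 - 57 = 2
  74 - 59 = 15


Delta encoded: [21, 7, 1, 28, 2, 15]


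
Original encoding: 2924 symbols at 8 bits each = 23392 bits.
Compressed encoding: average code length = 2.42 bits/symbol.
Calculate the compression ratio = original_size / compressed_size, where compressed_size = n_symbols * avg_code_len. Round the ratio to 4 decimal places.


original_size = n_symbols * orig_bits = 2924 * 8 = 23392 bits
compressed_size = n_symbols * avg_code_len = 2924 * 2.42 = 7076.08 bits
ratio = original_size / compressed_size = 23392 / 7076.08 = 3.3058

Compression ratio = 3.3058


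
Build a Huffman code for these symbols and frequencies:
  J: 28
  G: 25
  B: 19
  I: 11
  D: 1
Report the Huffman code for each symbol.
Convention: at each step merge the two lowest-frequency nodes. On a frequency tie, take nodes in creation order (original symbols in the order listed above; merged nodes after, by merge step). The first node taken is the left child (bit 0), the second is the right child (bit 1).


Huffman tree construction:
Step 1: Merge D(1) + I(11) = 12
Step 2: Merge (D+I)(12) + B(19) = 31
Step 3: Merge G(25) + J(28) = 53
Step 4: Merge ((D+I)+B)(31) + (G+J)(53) = 84
Read each symbol's code off the tree from the root (left child = 0, right child = 1).

Codes:
  J: 11 (length 2)
  G: 10 (length 2)
  B: 01 (length 2)
  I: 001 (length 3)
  D: 000 (length 3)
Average code length: 180/84 = 2.1429 bits/symbol


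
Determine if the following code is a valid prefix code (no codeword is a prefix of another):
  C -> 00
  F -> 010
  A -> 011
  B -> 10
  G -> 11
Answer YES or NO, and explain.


Checking each pair (does one codeword prefix another?):
  C='00' vs F='010': no prefix
  C='00' vs A='011': no prefix
  C='00' vs B='10': no prefix
  C='00' vs G='11': no prefix
  F='010' vs C='00': no prefix
  F='010' vs A='011': no prefix
  F='010' vs B='10': no prefix
  F='010' vs G='11': no prefix
  A='011' vs C='00': no prefix
  A='011' vs F='010': no prefix
  A='011' vs B='10': no prefix
  A='011' vs G='11': no prefix
  B='10' vs C='00': no prefix
  B='10' vs F='010': no prefix
  B='10' vs A='011': no prefix
  B='10' vs G='11': no prefix
  G='11' vs C='00': no prefix
  G='11' vs F='010': no prefix
  G='11' vs A='011': no prefix
  G='11' vs B='10': no prefix
No violation found over all pairs.

YES -- this is a valid prefix code. No codeword is a prefix of any other codeword.


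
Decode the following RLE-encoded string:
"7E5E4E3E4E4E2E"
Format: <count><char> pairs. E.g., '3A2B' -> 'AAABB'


Expanding each <count><char> pair:
  7E -> 'EEEEEEE'
  5E -> 'EEEEE'
  4E -> 'EEEE'
  3E -> 'EEE'
  4E -> 'EEEE'
  4E -> 'EEEE'
  2E -> 'EE'

Decoded = EEEEEEEEEEEEEEEEEEEEEEEEEEEEE


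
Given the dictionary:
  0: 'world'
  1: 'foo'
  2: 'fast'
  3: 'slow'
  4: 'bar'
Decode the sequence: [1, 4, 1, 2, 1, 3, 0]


Look up each index in the dictionary:
  1 -> 'foo'
  4 -> 'bar'
  1 -> 'foo'
  2 -> 'fast'
  1 -> 'foo'
  3 -> 'slow'
  0 -> 'world'

Decoded: "foo bar foo fast foo slow world"


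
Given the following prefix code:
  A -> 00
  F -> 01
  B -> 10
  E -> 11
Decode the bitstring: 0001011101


Decoding step by step:
Bits 00 -> A
Bits 01 -> F
Bits 01 -> F
Bits 11 -> E
Bits 01 -> F


Decoded message: AFFEF


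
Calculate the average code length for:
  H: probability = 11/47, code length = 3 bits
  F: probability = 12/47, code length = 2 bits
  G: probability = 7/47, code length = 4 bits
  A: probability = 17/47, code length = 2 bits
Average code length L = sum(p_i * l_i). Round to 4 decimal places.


Weighted contributions p_i * l_i:
  H: (11/47) * 3 = 33/47
  F: (12/47) * 2 = 24/47
  G: (7/47) * 4 = 28/47
  A: (17/47) * 2 = 34/47
Sum = (33 + 24 + 28 + 34)/47 = 119/47

L = 119/47 = 2.5319 bits/symbol


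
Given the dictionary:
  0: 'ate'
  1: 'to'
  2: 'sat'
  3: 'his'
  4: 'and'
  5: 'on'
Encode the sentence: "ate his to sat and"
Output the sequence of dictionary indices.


Look up each word in the dictionary:
  'ate' -> 0
  'his' -> 3
  'to' -> 1
  'sat' -> 2
  'and' -> 4

Encoded: [0, 3, 1, 2, 4]


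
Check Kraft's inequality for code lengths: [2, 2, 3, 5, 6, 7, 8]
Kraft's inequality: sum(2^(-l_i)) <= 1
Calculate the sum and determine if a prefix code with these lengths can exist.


Sum = 2^(-2) + 2^(-2) + 2^(-3) + 2^(-5) + 2^(-6) + 2^(-7) + 2^(-8)
    = 0.25 + 0.25 + 0.125 + 0.03125 + 0.015625 + 0.0078125 + 0.00390625
    = 175/256 = 0.68359375
Since 0.68359375 <= 1, Kraft's inequality IS satisfied.
A prefix code with these lengths CAN exist.

Kraft sum = 0.68359375. Satisfied.


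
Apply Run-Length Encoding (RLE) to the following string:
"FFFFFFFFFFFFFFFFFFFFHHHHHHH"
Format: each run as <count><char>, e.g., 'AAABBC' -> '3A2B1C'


Scanning runs left to right:
  i=0: run of 'F' x 20 -> '20F'
  i=20: run of 'H' x 7 -> '7H'

RLE = 20F7H


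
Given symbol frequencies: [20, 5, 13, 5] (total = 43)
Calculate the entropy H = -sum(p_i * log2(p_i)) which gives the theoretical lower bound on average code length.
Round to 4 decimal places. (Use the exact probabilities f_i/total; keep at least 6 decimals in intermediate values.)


Per-symbol terms -p_i * log2(p_i) with p_i = f_i/43:
  p = 20/43 = 0.465116: log2(p) = -1.104337, -p*log2(p) = 0.513645
  p = 5/43 = 0.116279: log2(p) = -3.104337, -p*log2(p) = 0.360969
  p = 13/43 = 0.302326: log2(p) = -1.725825, -p*log2(p) = 0.521761
  p = 5/43 = 0.116279: log2(p) = -3.104337, -p*log2(p) = 0.360969
H = 0.513645 + 0.360969 + 0.521761 + 0.360969 = 1.757344

H = 1.7573 bits/symbol


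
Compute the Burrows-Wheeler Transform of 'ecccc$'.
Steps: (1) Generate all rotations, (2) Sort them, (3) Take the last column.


Rotations (sorted):
  0: $ecccc -> last char: c
  1: c$eccc -> last char: c
  2: cc$ecc -> last char: c
  3: ccc$ec -> last char: c
  4: cccc$e -> last char: e
  5: ecccc$ -> last char: $


BWT = cccce$


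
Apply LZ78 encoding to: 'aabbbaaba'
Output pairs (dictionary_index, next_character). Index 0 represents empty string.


LZ78 encoding steps:
Dictionary: {0: ''}
Step 1: w='' (idx 0), next='a' -> output (0, 'a'), add 'a' as idx 1
Step 2: w='a' (idx 1), next='b' -> output (1, 'b'), add 'ab' as idx 2
Step 3: w='' (idx 0), next='b' -> output (0, 'b'), add 'b' as idx 3
Step 4: w='b' (idx 3), next='a' -> output (3, 'a'), add 'ba' as idx 4
Step 5: w='ab' (idx 2), next='a' -> output (2, 'a'), add 'aba' as idx 5


Encoded: [(0, 'a'), (1, 'b'), (0, 'b'), (3, 'a'), (2, 'a')]


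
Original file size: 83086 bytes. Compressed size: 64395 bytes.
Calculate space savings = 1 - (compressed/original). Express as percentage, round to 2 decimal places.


ratio = compressed/original = 64395/83086 = 0.77504
savings = 1 - ratio = 1 - 0.77504 = 0.22496
as a percentage: 0.22496 * 100 = 22.5%

Space savings = 1 - 64395/83086 = 22.5%


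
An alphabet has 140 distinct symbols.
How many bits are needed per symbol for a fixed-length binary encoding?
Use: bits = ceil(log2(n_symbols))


log2(140) = 7.1293
Bracket: 2^7 = 128 < 140 <= 2^8 = 256
So ceil(log2(140)) = 8

bits = ceil(log2(140)) = ceil(7.1293) = 8 bits


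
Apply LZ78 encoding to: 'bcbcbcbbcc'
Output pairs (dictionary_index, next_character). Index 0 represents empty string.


LZ78 encoding steps:
Dictionary: {0: ''}
Step 1: w='' (idx 0), next='b' -> output (0, 'b'), add 'b' as idx 1
Step 2: w='' (idx 0), next='c' -> output (0, 'c'), add 'c' as idx 2
Step 3: w='b' (idx 1), next='c' -> output (1, 'c'), add 'bc' as idx 3
Step 4: w='bc' (idx 3), next='b' -> output (3, 'b'), add 'bcb' as idx 4
Step 5: w='bc' (idx 3), next='c' -> output (3, 'c'), add 'bcc' as idx 5


Encoded: [(0, 'b'), (0, 'c'), (1, 'c'), (3, 'b'), (3, 'c')]


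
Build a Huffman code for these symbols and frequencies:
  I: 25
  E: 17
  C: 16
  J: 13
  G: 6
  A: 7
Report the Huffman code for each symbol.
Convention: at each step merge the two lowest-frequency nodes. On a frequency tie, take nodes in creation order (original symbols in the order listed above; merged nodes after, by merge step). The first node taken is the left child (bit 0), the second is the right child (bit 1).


Huffman tree construction:
Step 1: Merge G(6) + A(7) = 13
Step 2: Merge J(13) + (G+A)(13) = 26
Step 3: Merge C(16) + E(17) = 33
Step 4: Merge I(25) + (J+(G+A))(26) = 51
Step 5: Merge (C+E)(33) + (I+(J+(G+A)))(51) = 84
Read each symbol's code off the tree from the root (left child = 0, right child = 1).

Codes:
  I: 10 (length 2)
  E: 01 (length 2)
  C: 00 (length 2)
  J: 110 (length 3)
  G: 1110 (length 4)
  A: 1111 (length 4)
Average code length: 207/84 = 2.4643 bits/symbol


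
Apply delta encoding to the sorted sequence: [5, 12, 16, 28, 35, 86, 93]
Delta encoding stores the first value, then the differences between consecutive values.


First value: 5
Deltas:
  12 - 5 = 7
  16 - 12 = 4
  28 - 16 = 12
  35 - 28 = 7
  86 - 35 = 51
  93 - 86 = 7


Delta encoded: [5, 7, 4, 12, 7, 51, 7]


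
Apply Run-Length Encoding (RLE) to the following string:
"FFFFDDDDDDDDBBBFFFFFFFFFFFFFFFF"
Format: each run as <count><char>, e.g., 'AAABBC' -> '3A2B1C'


Scanning runs left to right:
  i=0: run of 'F' x 4 -> '4F'
  i=4: run of 'D' x 8 -> '8D'
  i=12: run of 'B' x 3 -> '3B'
  i=15: run of 'F' x 16 -> '16F'

RLE = 4F8D3B16F


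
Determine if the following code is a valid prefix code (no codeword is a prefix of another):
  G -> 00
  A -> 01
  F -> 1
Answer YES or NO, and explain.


Checking each pair (does one codeword prefix another?):
  G='00' vs A='01': no prefix
  G='00' vs F='1': no prefix
  A='01' vs G='00': no prefix
  A='01' vs F='1': no prefix
  F='1' vs G='00': no prefix
  F='1' vs A='01': no prefix
No violation found over all pairs.

YES -- this is a valid prefix code. No codeword is a prefix of any other codeword.


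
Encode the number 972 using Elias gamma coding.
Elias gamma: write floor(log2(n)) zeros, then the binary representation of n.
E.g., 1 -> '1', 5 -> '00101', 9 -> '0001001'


num_bits = floor(log2(972)) + 1 = 10
leading_zeros = num_bits - 1 = 9
binary(972) = 1111001100

Elias gamma(972) = '000000000' + '1111001100' = 0000000001111001100 (19 bits)


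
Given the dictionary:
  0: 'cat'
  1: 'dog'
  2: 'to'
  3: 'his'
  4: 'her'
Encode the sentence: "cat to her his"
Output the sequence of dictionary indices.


Look up each word in the dictionary:
  'cat' -> 0
  'to' -> 2
  'her' -> 4
  'his' -> 3

Encoded: [0, 2, 4, 3]


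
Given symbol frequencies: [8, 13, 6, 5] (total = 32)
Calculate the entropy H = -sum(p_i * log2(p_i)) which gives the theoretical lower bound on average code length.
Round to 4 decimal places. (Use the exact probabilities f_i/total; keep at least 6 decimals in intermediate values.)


Per-symbol terms -p_i * log2(p_i) with p_i = f_i/32:
  p = 8/32 = 0.250000: log2(p) = -2.000000, -p*log2(p) = 0.500000
  p = 13/32 = 0.406250: log2(p) = -1.299560, -p*log2(p) = 0.527946
  p = 6/32 = 0.187500: log2(p) = -2.415037, -p*log2(p) = 0.452820
  p = 5/32 = 0.156250: log2(p) = -2.678072, -p*log2(p) = 0.418449
H = 0.500000 + 0.527946 + 0.452820 + 0.418449 = 1.899215

H = 1.8992 bits/symbol


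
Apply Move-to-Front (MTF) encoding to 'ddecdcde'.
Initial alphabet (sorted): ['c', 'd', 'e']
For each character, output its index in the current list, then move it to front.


MTF encoding:
'd': index 1 in ['c', 'd', 'e'] -> ['d', 'c', 'e']
'd': index 0 in ['d', 'c', 'e'] -> ['d', 'c', 'e']
'e': index 2 in ['d', 'c', 'e'] -> ['e', 'd', 'c']
'c': index 2 in ['e', 'd', 'c'] -> ['c', 'e', 'd']
'd': index 2 in ['c', 'e', 'd'] -> ['d', 'c', 'e']
'c': index 1 in ['d', 'c', 'e'] -> ['c', 'd', 'e']
'd': index 1 in ['c', 'd', 'e'] -> ['d', 'c', 'e']
'e': index 2 in ['d', 'c', 'e'] -> ['e', 'd', 'c']


Output: [1, 0, 2, 2, 2, 1, 1, 2]


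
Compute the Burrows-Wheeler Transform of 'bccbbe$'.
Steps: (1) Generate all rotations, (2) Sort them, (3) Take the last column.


Rotations (sorted):
  0: $bccbbe -> last char: e
  1: bbe$bcc -> last char: c
  2: bccbbe$ -> last char: $
  3: be$bccb -> last char: b
  4: cbbe$bc -> last char: c
  5: ccbbe$b -> last char: b
  6: e$bccbb -> last char: b


BWT = ec$bcbb


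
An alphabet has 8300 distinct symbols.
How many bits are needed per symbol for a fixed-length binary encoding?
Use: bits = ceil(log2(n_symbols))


log2(8300) = 13.0189
Bracket: 2^13 = 8192 < 8300 <= 2^14 = 16384
So ceil(log2(8300)) = 14

bits = ceil(log2(8300)) = ceil(13.0189) = 14 bits


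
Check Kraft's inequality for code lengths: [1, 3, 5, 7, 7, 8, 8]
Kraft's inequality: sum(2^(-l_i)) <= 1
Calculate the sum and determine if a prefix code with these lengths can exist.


Sum = 2^(-1) + 2^(-3) + 2^(-5) + 2^(-7) + 2^(-7) + 2^(-8) + 2^(-8)
    = 0.5 + 0.125 + 0.03125 + 0.0078125 + 0.0078125 + 0.00390625 + 0.00390625
    = 174/256 = 0.6796875
Since 0.6796875 <= 1, Kraft's inequality IS satisfied.
A prefix code with these lengths CAN exist.

Kraft sum = 0.6796875. Satisfied.


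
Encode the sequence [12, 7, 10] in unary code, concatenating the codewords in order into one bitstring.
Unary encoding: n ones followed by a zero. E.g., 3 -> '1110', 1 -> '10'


Encode each number as n ones followed by a terminating 0:
  12 -> 1111111111110 (13 bits)
  7 -> 11111110 (8 bits)
  10 -> 11111111110 (11 bits)
Total length = 13 + 8 + 11 = 32 bits.

Unary([12, 7, 10]) = 11111111111101111111011111111110 (32 bits)


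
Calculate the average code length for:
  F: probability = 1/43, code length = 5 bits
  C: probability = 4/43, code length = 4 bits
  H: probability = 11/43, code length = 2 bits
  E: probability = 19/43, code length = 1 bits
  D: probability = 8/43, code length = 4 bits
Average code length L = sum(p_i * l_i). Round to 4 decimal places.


Weighted contributions p_i * l_i:
  F: (1/43) * 5 = 5/43
  C: (4/43) * 4 = 16/43
  H: (11/43) * 2 = 22/43
  E: (19/43) * 1 = 19/43
  D: (8/43) * 4 = 32/43
Sum = (5 + 16 + 22 + 19 + 32)/43 = 94/43

L = 94/43 = 2.1860 bits/symbol


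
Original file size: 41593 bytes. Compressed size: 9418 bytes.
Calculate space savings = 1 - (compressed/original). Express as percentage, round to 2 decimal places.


ratio = compressed/original = 9418/41593 = 0.226432
savings = 1 - ratio = 1 - 0.226432 = 0.773568
as a percentage: 0.773568 * 100 = 77.36%

Space savings = 1 - 9418/41593 = 77.36%


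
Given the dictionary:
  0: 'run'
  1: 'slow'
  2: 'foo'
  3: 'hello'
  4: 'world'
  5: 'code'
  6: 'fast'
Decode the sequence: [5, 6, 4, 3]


Look up each index in the dictionary:
  5 -> 'code'
  6 -> 'fast'
  4 -> 'world'
  3 -> 'hello'

Decoded: "code fast world hello"


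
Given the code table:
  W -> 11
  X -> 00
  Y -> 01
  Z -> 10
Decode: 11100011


Decoding:
11 -> W
10 -> Z
00 -> X
11 -> W


Result: WZXW


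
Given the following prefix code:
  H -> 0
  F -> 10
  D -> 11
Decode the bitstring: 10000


Decoding step by step:
Bits 10 -> F
Bits 0 -> H
Bits 0 -> H
Bits 0 -> H


Decoded message: FHHH


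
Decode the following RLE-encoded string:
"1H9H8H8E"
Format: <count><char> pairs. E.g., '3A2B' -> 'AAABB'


Expanding each <count><char> pair:
  1H -> 'H'
  9H -> 'HHHHHHHHH'
  8H -> 'HHHHHHHH'
  8E -> 'EEEEEEEE'

Decoded = HHHHHHHHHHHHHHHHHHEEEEEEEE


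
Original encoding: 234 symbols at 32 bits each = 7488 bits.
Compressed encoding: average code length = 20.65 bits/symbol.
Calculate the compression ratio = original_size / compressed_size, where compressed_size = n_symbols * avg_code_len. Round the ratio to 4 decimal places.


original_size = n_symbols * orig_bits = 234 * 32 = 7488 bits
compressed_size = n_symbols * avg_code_len = 234 * 20.65 = 4832.1 bits
ratio = original_size / compressed_size = 7488 / 4832.1 = 1.5496

Compression ratio = 1.5496


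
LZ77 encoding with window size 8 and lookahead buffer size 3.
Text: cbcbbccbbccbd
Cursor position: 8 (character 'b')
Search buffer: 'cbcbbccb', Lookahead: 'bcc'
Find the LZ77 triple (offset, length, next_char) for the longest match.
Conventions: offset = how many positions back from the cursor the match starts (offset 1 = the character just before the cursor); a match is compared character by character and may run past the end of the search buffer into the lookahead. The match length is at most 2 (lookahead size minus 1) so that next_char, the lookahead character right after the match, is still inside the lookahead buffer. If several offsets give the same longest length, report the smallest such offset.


Try each offset into the search buffer:
  offset=1 (pos 7, char 'b'): match length 1
  offset=2 (pos 6, char 'c'): match length 0
  offset=3 (pos 5, char 'c'): match length 0
  offset=4 (pos 4, char 'b'): match length 2
  offset=5 (pos 3, char 'b'): match length 1
  offset=6 (pos 2, char 'c'): match length 0
  offset=7 (pos 1, char 'b'): match length 2
  offset=8 (pos 0, char 'c'): match length 0
Longest match has length 2, found at offsets 4, 7; take the smallest, offset 4.
next_char = character at position 8 + 2 = 10 -> 'c'

Best match: offset=4, length=2 (matching 'bc' starting at position 4)
LZ77 triple: (4, 2, 'c')


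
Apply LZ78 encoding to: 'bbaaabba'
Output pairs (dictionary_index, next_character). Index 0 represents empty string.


LZ78 encoding steps:
Dictionary: {0: ''}
Step 1: w='' (idx 0), next='b' -> output (0, 'b'), add 'b' as idx 1
Step 2: w='b' (idx 1), next='a' -> output (1, 'a'), add 'ba' as idx 2
Step 3: w='' (idx 0), next='a' -> output (0, 'a'), add 'a' as idx 3
Step 4: w='a' (idx 3), next='b' -> output (3, 'b'), add 'ab' as idx 4
Step 5: w='ba' (idx 2), end of input -> output (2, '')


Encoded: [(0, 'b'), (1, 'a'), (0, 'a'), (3, 'b'), (2, '')]


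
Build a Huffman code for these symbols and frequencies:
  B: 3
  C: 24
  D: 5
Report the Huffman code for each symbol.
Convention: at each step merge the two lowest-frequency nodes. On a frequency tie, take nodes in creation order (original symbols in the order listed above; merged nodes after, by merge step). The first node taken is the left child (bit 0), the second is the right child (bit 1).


Huffman tree construction:
Step 1: Merge B(3) + D(5) = 8
Step 2: Merge (B+D)(8) + C(24) = 32
Read each symbol's code off the tree from the root (left child = 0, right child = 1).

Codes:
  B: 00 (length 2)
  C: 1 (length 1)
  D: 01 (length 2)
Average code length: 40/32 = 1.2500 bits/symbol


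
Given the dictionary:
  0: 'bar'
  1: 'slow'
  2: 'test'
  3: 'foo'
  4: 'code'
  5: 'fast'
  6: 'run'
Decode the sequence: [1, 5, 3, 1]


Look up each index in the dictionary:
  1 -> 'slow'
  5 -> 'fast'
  3 -> 'foo'
  1 -> 'slow'

Decoded: "slow fast foo slow"


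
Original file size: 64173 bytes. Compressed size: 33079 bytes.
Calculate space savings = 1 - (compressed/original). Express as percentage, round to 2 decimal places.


ratio = compressed/original = 33079/64173 = 0.515466
savings = 1 - ratio = 1 - 0.515466 = 0.484534
as a percentage: 0.484534 * 100 = 48.45%

Space savings = 1 - 33079/64173 = 48.45%


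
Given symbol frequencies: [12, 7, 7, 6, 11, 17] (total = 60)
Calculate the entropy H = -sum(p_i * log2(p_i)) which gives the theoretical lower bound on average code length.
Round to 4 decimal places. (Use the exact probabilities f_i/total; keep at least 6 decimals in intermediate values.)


Per-symbol terms -p_i * log2(p_i) with p_i = f_i/60:
  p = 12/60 = 0.200000: log2(p) = -2.321928, -p*log2(p) = 0.464386
  p = 7/60 = 0.116667: log2(p) = -3.099536, -p*log2(p) = 0.361612
  p = 7/60 = 0.116667: log2(p) = -3.099536, -p*log2(p) = 0.361612
  p = 6/60 = 0.100000: log2(p) = -3.321928, -p*log2(p) = 0.332193
  p = 11/60 = 0.183333: log2(p) = -2.447459, -p*log2(p) = 0.448701
  p = 17/60 = 0.283333: log2(p) = -1.819428, -p*log2(p) = 0.515505
H = 0.464386 + 0.361612 + 0.361612 + 0.332193 + 0.448701 + 0.515505 = 2.484009

H = 2.484 bits/symbol


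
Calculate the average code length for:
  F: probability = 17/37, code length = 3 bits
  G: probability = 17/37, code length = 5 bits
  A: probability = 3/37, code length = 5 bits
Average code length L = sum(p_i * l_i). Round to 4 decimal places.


Weighted contributions p_i * l_i:
  F: (17/37) * 3 = 51/37
  G: (17/37) * 5 = 85/37
  A: (3/37) * 5 = 15/37
Sum = (51 + 85 + 15)/37 = 151/37

L = 151/37 = 4.0811 bits/symbol


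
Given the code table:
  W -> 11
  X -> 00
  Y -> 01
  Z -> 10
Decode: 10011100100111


Decoding:
10 -> Z
01 -> Y
11 -> W
00 -> X
10 -> Z
01 -> Y
11 -> W


Result: ZYWXZYW


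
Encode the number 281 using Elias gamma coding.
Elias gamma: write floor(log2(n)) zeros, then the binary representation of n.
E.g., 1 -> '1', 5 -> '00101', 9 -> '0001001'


num_bits = floor(log2(281)) + 1 = 9
leading_zeros = num_bits - 1 = 8
binary(281) = 100011001

Elias gamma(281) = '00000000' + '100011001' = 00000000100011001 (17 bits)


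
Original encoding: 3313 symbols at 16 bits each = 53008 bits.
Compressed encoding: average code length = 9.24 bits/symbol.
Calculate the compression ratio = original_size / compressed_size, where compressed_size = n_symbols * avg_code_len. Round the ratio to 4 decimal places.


original_size = n_symbols * orig_bits = 3313 * 16 = 53008 bits
compressed_size = n_symbols * avg_code_len = 3313 * 9.24 = 30612.12 bits
ratio = original_size / compressed_size = 53008 / 30612.12 = 1.7316

Compression ratio = 1.7316


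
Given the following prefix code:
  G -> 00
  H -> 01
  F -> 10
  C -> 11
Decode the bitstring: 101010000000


Decoding step by step:
Bits 10 -> F
Bits 10 -> F
Bits 10 -> F
Bits 00 -> G
Bits 00 -> G
Bits 00 -> G


Decoded message: FFFGGG


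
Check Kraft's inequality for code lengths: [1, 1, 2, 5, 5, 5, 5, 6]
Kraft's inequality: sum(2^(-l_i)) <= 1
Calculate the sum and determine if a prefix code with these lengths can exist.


Sum = 2^(-1) + 2^(-1) + 2^(-2) + 2^(-5) + 2^(-5) + 2^(-5) + 2^(-5) + 2^(-6)
    = 0.5 + 0.5 + 0.25 + 0.03125 + 0.03125 + 0.03125 + 0.03125 + 0.015625
    = 89/64 = 1.390625
Since 1.390625 > 1, Kraft's inequality is NOT satisfied.
A prefix code with these lengths CANNOT exist.

Kraft sum = 1.390625. Not satisfied.


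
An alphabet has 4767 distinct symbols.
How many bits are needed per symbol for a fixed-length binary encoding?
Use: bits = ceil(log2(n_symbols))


log2(4767) = 12.2189
Bracket: 2^12 = 4096 < 4767 <= 2^13 = 8192
So ceil(log2(4767)) = 13

bits = ceil(log2(4767)) = ceil(12.2189) = 13 bits


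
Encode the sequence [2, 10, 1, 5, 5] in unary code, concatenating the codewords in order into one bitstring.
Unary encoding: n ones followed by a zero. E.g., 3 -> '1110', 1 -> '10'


Encode each number as n ones followed by a terminating 0:
  2 -> 110 (3 bits)
  10 -> 11111111110 (11 bits)
  1 -> 10 (2 bits)
  5 -> 111110 (6 bits)
  5 -> 111110 (6 bits)
Total length = 3 + 11 + 2 + 6 + 6 = 28 bits.

Unary([2, 10, 1, 5, 5]) = 1101111111111010111110111110 (28 bits)


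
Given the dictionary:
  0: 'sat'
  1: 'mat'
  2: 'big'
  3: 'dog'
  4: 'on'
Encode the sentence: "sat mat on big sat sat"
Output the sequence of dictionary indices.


Look up each word in the dictionary:
  'sat' -> 0
  'mat' -> 1
  'on' -> 4
  'big' -> 2
  'sat' -> 0
  'sat' -> 0

Encoded: [0, 1, 4, 2, 0, 0]


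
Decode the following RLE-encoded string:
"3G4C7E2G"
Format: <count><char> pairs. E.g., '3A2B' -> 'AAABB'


Expanding each <count><char> pair:
  3G -> 'GGG'
  4C -> 'CCCC'
  7E -> 'EEEEEEE'
  2G -> 'GG'

Decoded = GGGCCCCEEEEEEEGG


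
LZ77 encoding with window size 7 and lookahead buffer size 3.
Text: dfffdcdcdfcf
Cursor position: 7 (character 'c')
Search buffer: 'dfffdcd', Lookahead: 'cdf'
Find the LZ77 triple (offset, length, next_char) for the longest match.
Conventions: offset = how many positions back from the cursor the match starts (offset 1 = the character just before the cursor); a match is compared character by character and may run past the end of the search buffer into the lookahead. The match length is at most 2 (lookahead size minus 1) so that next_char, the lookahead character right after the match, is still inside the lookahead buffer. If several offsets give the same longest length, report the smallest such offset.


Try each offset into the search buffer:
  offset=1 (pos 6, char 'd'): match length 0
  offset=2 (pos 5, char 'c'): match length 2
  offset=3 (pos 4, char 'd'): match length 0
  offset=4 (pos 3, char 'f'): match length 0
  offset=5 (pos 2, char 'f'): match length 0
  offset=6 (pos 1, char 'f'): match length 0
  offset=7 (pos 0, char 'd'): match length 0
Longest match has length 2 at offset 2.
next_char = character at position 7 + 2 = 9 -> 'f'

Best match: offset=2, length=2 (matching 'cd' starting at position 5)
LZ77 triple: (2, 2, 'f')


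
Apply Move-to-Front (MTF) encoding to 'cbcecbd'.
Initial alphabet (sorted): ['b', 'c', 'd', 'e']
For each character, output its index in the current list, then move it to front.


MTF encoding:
'c': index 1 in ['b', 'c', 'd', 'e'] -> ['c', 'b', 'd', 'e']
'b': index 1 in ['c', 'b', 'd', 'e'] -> ['b', 'c', 'd', 'e']
'c': index 1 in ['b', 'c', 'd', 'e'] -> ['c', 'b', 'd', 'e']
'e': index 3 in ['c', 'b', 'd', 'e'] -> ['e', 'c', 'b', 'd']
'c': index 1 in ['e', 'c', 'b', 'd'] -> ['c', 'e', 'b', 'd']
'b': index 2 in ['c', 'e', 'b', 'd'] -> ['b', 'c', 'e', 'd']
'd': index 3 in ['b', 'c', 'e', 'd'] -> ['d', 'b', 'c', 'e']


Output: [1, 1, 1, 3, 1, 2, 3]


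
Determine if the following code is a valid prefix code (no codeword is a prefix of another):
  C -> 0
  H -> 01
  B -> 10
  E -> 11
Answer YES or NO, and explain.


Checking each pair (does one codeword prefix another?):
  C='0' vs H='01': prefix -- VIOLATION

NO -- this is NOT a valid prefix code. C (0) is a prefix of H (01).


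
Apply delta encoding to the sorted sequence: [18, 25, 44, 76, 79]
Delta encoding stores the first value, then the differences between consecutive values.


First value: 18
Deltas:
  25 - 18 = 7
  44 - 25 = 19
  76 - 44 = 32
  79 - 76 = 3


Delta encoded: [18, 7, 19, 32, 3]


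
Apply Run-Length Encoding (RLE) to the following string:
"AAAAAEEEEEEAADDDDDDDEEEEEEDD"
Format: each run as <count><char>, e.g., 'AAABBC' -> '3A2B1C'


Scanning runs left to right:
  i=0: run of 'A' x 5 -> '5A'
  i=5: run of 'E' x 6 -> '6E'
  i=11: run of 'A' x 2 -> '2A'
  i=13: run of 'D' x 7 -> '7D'
  i=20: run of 'E' x 6 -> '6E'
  i=26: run of 'D' x 2 -> '2D'

RLE = 5A6E2A7D6E2D


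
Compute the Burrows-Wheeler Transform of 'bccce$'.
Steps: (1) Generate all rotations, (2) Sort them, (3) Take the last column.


Rotations (sorted):
  0: $bccce -> last char: e
  1: bccce$ -> last char: $
  2: ccce$b -> last char: b
  3: cce$bc -> last char: c
  4: ce$bcc -> last char: c
  5: e$bccc -> last char: c


BWT = e$bccc


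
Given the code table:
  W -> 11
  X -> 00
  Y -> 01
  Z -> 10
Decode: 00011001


Decoding:
00 -> X
01 -> Y
10 -> Z
01 -> Y


Result: XYZY


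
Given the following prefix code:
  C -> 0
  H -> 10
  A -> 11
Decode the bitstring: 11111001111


Decoding step by step:
Bits 11 -> A
Bits 11 -> A
Bits 10 -> H
Bits 0 -> C
Bits 11 -> A
Bits 11 -> A


Decoded message: AAHCAA


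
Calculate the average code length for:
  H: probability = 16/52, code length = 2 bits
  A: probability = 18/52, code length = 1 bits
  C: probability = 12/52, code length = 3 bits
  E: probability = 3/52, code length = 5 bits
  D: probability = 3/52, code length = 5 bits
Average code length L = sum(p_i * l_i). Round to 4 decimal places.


Weighted contributions p_i * l_i:
  H: (16/52) * 2 = 32/52
  A: (18/52) * 1 = 18/52
  C: (12/52) * 3 = 36/52
  E: (3/52) * 5 = 15/52
  D: (3/52) * 5 = 15/52
Sum = (32 + 18 + 36 + 15 + 15)/52 = 116/52

L = 116/52 = 2.2308 bits/symbol


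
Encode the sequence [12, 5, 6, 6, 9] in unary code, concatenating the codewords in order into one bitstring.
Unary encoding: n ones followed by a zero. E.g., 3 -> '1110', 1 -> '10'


Encode each number as n ones followed by a terminating 0:
  12 -> 1111111111110 (13 bits)
  5 -> 111110 (6 bits)
  6 -> 1111110 (7 bits)
  6 -> 1111110 (7 bits)
  9 -> 1111111110 (10 bits)
Total length = 13 + 6 + 7 + 7 + 10 = 43 bits.

Unary([12, 5, 6, 6, 9]) = 1111111111110111110111111011111101111111110 (43 bits)


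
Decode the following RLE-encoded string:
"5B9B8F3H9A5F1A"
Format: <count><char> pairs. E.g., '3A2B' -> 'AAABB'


Expanding each <count><char> pair:
  5B -> 'BBBBB'
  9B -> 'BBBBBBBBB'
  8F -> 'FFFFFFFF'
  3H -> 'HHH'
  9A -> 'AAAAAAAAA'
  5F -> 'FFFFF'
  1A -> 'A'

Decoded = BBBBBBBBBBBBBBFFFFFFFFHHHAAAAAAAAAFFFFFA


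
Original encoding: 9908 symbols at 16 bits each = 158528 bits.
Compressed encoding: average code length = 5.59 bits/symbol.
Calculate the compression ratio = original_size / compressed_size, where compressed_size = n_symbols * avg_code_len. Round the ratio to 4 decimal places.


original_size = n_symbols * orig_bits = 9908 * 16 = 158528 bits
compressed_size = n_symbols * avg_code_len = 9908 * 5.59 = 55385.72 bits
ratio = original_size / compressed_size = 158528 / 55385.72 = 2.8623

Compression ratio = 2.8623


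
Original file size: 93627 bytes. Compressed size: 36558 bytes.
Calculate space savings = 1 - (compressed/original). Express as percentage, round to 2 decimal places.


ratio = compressed/original = 36558/93627 = 0.390464
savings = 1 - ratio = 1 - 0.390464 = 0.609536
as a percentage: 0.609536 * 100 = 60.95%

Space savings = 1 - 36558/93627 = 60.95%


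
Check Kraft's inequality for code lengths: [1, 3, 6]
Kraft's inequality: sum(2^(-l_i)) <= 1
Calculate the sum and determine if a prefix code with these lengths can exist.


Sum = 2^(-1) + 2^(-3) + 2^(-6)
    = 0.5 + 0.125 + 0.015625
    = 41/64 = 0.640625
Since 0.640625 <= 1, Kraft's inequality IS satisfied.
A prefix code with these lengths CAN exist.

Kraft sum = 0.640625. Satisfied.


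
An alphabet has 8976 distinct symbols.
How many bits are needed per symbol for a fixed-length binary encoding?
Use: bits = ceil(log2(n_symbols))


log2(8976) = 13.1319
Bracket: 2^13 = 8192 < 8976 <= 2^14 = 16384
So ceil(log2(8976)) = 14

bits = ceil(log2(8976)) = ceil(13.1319) = 14 bits


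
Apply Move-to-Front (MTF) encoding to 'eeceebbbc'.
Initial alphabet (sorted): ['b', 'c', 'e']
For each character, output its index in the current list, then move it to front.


MTF encoding:
'e': index 2 in ['b', 'c', 'e'] -> ['e', 'b', 'c']
'e': index 0 in ['e', 'b', 'c'] -> ['e', 'b', 'c']
'c': index 2 in ['e', 'b', 'c'] -> ['c', 'e', 'b']
'e': index 1 in ['c', 'e', 'b'] -> ['e', 'c', 'b']
'e': index 0 in ['e', 'c', 'b'] -> ['e', 'c', 'b']
'b': index 2 in ['e', 'c', 'b'] -> ['b', 'e', 'c']
'b': index 0 in ['b', 'e', 'c'] -> ['b', 'e', 'c']
'b': index 0 in ['b', 'e', 'c'] -> ['b', 'e', 'c']
'c': index 2 in ['b', 'e', 'c'] -> ['c', 'b', 'e']


Output: [2, 0, 2, 1, 0, 2, 0, 0, 2]


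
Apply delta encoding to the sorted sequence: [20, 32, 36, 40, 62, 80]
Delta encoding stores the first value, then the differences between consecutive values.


First value: 20
Deltas:
  32 - 20 = 12
  36 - 32 = 4
  40 - 36 = 4
  62 - 40 = 22
  80 - 62 = 18


Delta encoded: [20, 12, 4, 4, 22, 18]


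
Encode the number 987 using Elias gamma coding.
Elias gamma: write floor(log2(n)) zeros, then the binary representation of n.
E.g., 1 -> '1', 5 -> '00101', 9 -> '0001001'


num_bits = floor(log2(987)) + 1 = 10
leading_zeros = num_bits - 1 = 9
binary(987) = 1111011011

Elias gamma(987) = '000000000' + '1111011011' = 0000000001111011011 (19 bits)


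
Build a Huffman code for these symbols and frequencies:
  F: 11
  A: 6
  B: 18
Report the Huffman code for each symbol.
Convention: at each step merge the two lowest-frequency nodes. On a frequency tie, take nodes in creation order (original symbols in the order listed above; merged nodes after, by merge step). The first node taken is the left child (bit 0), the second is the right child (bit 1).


Huffman tree construction:
Step 1: Merge A(6) + F(11) = 17
Step 2: Merge (A+F)(17) + B(18) = 35
Read each symbol's code off the tree from the root (left child = 0, right child = 1).

Codes:
  F: 01 (length 2)
  A: 00 (length 2)
  B: 1 (length 1)
Average code length: 52/35 = 1.4857 bits/symbol


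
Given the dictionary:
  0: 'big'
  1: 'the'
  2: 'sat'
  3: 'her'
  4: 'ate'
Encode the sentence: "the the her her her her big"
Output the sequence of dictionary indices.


Look up each word in the dictionary:
  'the' -> 1
  'the' -> 1
  'her' -> 3
  'her' -> 3
  'her' -> 3
  'her' -> 3
  'big' -> 0

Encoded: [1, 1, 3, 3, 3, 3, 0]


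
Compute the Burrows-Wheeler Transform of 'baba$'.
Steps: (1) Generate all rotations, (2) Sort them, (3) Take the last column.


Rotations (sorted):
  0: $baba -> last char: a
  1: a$bab -> last char: b
  2: aba$b -> last char: b
  3: ba$ba -> last char: a
  4: baba$ -> last char: $


BWT = abba$


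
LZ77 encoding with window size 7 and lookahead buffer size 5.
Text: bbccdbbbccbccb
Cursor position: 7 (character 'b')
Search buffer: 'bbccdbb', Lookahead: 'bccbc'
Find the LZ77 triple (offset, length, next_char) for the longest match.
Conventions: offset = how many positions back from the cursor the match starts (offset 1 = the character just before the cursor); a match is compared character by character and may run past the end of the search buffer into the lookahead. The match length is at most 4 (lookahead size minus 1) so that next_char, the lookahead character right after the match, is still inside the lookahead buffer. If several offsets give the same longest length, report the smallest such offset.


Try each offset into the search buffer:
  offset=1 (pos 6, char 'b'): match length 1
  offset=2 (pos 5, char 'b'): match length 1
  offset=3 (pos 4, char 'd'): match length 0
  offset=4 (pos 3, char 'c'): match length 0
  offset=5 (pos 2, char 'c'): match length 0
  offset=6 (pos 1, char 'b'): match length 3
  offset=7 (pos 0, char 'b'): match length 1
Longest match has length 3 at offset 6.
next_char = character at position 7 + 3 = 10 -> 'b'

Best match: offset=6, length=3 (matching 'bcc' starting at position 1)
LZ77 triple: (6, 3, 'b')


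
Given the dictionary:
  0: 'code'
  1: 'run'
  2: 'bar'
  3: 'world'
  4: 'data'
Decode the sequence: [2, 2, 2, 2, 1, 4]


Look up each index in the dictionary:
  2 -> 'bar'
  2 -> 'bar'
  2 -> 'bar'
  2 -> 'bar'
  1 -> 'run'
  4 -> 'data'

Decoded: "bar bar bar bar run data"


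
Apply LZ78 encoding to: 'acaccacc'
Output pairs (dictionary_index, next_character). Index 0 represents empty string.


LZ78 encoding steps:
Dictionary: {0: ''}
Step 1: w='' (idx 0), next='a' -> output (0, 'a'), add 'a' as idx 1
Step 2: w='' (idx 0), next='c' -> output (0, 'c'), add 'c' as idx 2
Step 3: w='a' (idx 1), next='c' -> output (1, 'c'), add 'ac' as idx 3
Step 4: w='c' (idx 2), next='a' -> output (2, 'a'), add 'ca' as idx 4
Step 5: w='c' (idx 2), next='c' -> output (2, 'c'), add 'cc' as idx 5


Encoded: [(0, 'a'), (0, 'c'), (1, 'c'), (2, 'a'), (2, 'c')]


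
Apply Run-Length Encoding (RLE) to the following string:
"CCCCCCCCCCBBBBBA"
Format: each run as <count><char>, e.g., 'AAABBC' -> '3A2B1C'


Scanning runs left to right:
  i=0: run of 'C' x 10 -> '10C'
  i=10: run of 'B' x 5 -> '5B'
  i=15: run of 'A' x 1 -> '1A'

RLE = 10C5B1A


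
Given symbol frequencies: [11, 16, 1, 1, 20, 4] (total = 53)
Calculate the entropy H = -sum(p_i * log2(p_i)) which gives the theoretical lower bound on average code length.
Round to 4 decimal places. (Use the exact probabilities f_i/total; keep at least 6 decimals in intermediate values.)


Per-symbol terms -p_i * log2(p_i) with p_i = f_i/53:
  p = 11/53 = 0.207547: log2(p) = -2.268489, -p*log2(p) = 0.470818
  p = 16/53 = 0.301887: log2(p) = -1.727920, -p*log2(p) = 0.521636
  p = 1/53 = 0.018868: log2(p) = -5.727920, -p*log2(p) = 0.108074
  p = 1/53 = 0.018868: log2(p) = -5.727920, -p*log2(p) = 0.108074
  p = 20/53 = 0.377358: log2(p) = -1.405992, -p*log2(p) = 0.530563
  p = 4/53 = 0.075472: log2(p) = -3.727920, -p*log2(p) = 0.281352
H = 0.470818 + 0.521636 + 0.108074 + 0.108074 + 0.530563 + 0.281352 = 2.020517

H = 2.0205 bits/symbol


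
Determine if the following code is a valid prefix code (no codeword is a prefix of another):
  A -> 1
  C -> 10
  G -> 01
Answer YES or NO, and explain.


Checking each pair (does one codeword prefix another?):
  A='1' vs C='10': prefix -- VIOLATION

NO -- this is NOT a valid prefix code. A (1) is a prefix of C (10).


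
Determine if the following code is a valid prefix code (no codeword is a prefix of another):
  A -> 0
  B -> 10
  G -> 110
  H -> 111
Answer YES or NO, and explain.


Checking each pair (does one codeword prefix another?):
  A='0' vs B='10': no prefix
  A='0' vs G='110': no prefix
  A='0' vs H='111': no prefix
  B='10' vs A='0': no prefix
  B='10' vs G='110': no prefix
  B='10' vs H='111': no prefix
  G='110' vs A='0': no prefix
  G='110' vs B='10': no prefix
  G='110' vs H='111': no prefix
  H='111' vs A='0': no prefix
  H='111' vs B='10': no prefix
  H='111' vs G='110': no prefix
No violation found over all pairs.

YES -- this is a valid prefix code. No codeword is a prefix of any other codeword.


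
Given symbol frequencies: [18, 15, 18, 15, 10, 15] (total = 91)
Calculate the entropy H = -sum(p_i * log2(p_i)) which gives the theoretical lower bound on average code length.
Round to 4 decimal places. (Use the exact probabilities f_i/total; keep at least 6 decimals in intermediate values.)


Per-symbol terms -p_i * log2(p_i) with p_i = f_i/91:
  p = 18/91 = 0.197802: log2(p) = -2.337870, -p*log2(p) = 0.462436
  p = 15/91 = 0.164835: log2(p) = -2.600904, -p*log2(p) = 0.428720
  p = 18/91 = 0.197802: log2(p) = -2.337870, -p*log2(p) = 0.462436
  p = 15/91 = 0.164835: log2(p) = -2.600904, -p*log2(p) = 0.428720
  p = 10/91 = 0.109890: log2(p) = -3.185867, -p*log2(p) = 0.350095
  p = 15/91 = 0.164835: log2(p) = -2.600904, -p*log2(p) = 0.428720
H = 0.462436 + 0.428720 + 0.462436 + 0.428720 + 0.350095 + 0.428720 = 2.561127

H = 2.5611 bits/symbol
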